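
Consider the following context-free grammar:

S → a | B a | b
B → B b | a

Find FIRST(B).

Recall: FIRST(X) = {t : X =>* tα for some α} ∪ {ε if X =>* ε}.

We compute FIRST(B) using the standard algorithm.
FIRST(B) = {a}
FIRST(S) = {a, b}
Therefore, FIRST(B) = {a}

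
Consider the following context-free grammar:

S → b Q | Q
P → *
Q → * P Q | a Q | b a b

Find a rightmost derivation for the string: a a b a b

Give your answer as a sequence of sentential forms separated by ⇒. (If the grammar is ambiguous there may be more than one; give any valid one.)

S ⇒ Q ⇒ a Q ⇒ a a Q ⇒ a a b a b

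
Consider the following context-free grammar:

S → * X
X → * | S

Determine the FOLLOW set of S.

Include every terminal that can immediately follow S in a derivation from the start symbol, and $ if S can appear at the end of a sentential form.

We compute FOLLOW(S) using the standard algorithm.
FOLLOW(S) starts with {$}.
FIRST(S) = {*}
FIRST(X) = {*}
FOLLOW(S) = {$}
FOLLOW(X) = {$}
Therefore, FOLLOW(S) = {$}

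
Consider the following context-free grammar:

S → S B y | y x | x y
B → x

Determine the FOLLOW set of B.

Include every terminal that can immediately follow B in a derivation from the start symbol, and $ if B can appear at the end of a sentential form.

We compute FOLLOW(B) using the standard algorithm.
FOLLOW(S) starts with {$}.
FIRST(B) = {x}
FIRST(S) = {x, y}
FOLLOW(B) = {y}
FOLLOW(S) = {$, x}
Therefore, FOLLOW(B) = {y}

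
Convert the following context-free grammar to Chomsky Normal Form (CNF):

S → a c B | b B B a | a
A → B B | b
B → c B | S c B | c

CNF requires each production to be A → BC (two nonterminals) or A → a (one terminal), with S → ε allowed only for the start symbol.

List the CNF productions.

TA → a; TC → c; TB → b; S → a; A → b; B → c; S → TA X0; X0 → TC B; S → TB X1; X1 → B X2; X2 → B TA; A → B B; B → TC B; B → S X3; X3 → TC B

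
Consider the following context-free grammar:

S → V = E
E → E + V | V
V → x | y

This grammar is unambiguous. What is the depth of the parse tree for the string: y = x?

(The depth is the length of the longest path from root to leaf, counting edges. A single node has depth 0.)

3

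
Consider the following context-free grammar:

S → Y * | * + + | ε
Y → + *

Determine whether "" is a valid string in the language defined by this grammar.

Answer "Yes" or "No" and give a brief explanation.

Yes - a valid derivation exists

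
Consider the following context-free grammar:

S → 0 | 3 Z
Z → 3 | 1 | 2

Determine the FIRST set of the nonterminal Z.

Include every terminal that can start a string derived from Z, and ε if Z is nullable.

We compute FIRST(Z) using the standard algorithm.
FIRST(S) = {0, 3}
FIRST(Z) = {1, 2, 3}
Therefore, FIRST(Z) = {1, 2, 3}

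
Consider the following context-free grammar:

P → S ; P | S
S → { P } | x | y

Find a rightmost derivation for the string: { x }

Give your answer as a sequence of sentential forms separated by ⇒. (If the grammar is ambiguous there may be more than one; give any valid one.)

P ⇒ S ⇒ { P } ⇒ { S } ⇒ { x }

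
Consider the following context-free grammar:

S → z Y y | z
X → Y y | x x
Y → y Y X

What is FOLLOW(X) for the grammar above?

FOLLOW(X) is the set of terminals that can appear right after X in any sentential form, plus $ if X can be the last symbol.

We compute FOLLOW(X) using the standard algorithm.
FOLLOW(S) starts with {$}.
FIRST(S) = {z}
FIRST(X) = {x, y}
FIRST(Y) = {y}
FOLLOW(S) = {$}
FOLLOW(X) = {x, y}
FOLLOW(Y) = {x, y}
Therefore, FOLLOW(X) = {x, y}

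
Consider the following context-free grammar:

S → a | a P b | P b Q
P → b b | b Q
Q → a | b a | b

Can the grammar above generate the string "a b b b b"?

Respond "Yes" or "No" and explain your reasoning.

No - no valid derivation exists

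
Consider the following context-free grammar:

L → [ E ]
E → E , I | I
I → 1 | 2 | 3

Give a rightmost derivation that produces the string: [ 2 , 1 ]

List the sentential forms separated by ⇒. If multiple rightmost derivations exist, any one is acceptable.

L ⇒ [ E ] ⇒ [ E , I ] ⇒ [ E , 1 ] ⇒ [ I , 1 ] ⇒ [ 2 , 1 ]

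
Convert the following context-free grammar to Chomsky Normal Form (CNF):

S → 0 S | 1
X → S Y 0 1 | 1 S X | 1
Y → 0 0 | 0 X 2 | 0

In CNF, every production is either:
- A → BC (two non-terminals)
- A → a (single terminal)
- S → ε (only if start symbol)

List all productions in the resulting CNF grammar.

T0 → 0; S → 1; T1 → 1; X → 1; T2 → 2; Y → 0; S → T0 S; X → S X0; X0 → Y X1; X1 → T0 T1; X → T1 X2; X2 → S X; Y → T0 T0; Y → T0 X3; X3 → X T2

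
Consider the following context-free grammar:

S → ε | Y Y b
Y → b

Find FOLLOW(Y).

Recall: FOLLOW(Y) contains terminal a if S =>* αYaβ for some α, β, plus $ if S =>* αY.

We compute FOLLOW(Y) using the standard algorithm.
FOLLOW(S) starts with {$}.
FIRST(S) = {b, ε}
FIRST(Y) = {b}
FOLLOW(S) = {$}
FOLLOW(Y) = {b}
Therefore, FOLLOW(Y) = {b}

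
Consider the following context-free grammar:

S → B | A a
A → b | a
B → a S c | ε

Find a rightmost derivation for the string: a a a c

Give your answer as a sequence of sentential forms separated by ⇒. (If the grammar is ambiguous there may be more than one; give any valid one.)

S ⇒ B ⇒ a S c ⇒ a A a c ⇒ a a a c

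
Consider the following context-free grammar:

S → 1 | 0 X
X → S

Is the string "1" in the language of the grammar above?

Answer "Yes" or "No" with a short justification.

Yes - a valid derivation exists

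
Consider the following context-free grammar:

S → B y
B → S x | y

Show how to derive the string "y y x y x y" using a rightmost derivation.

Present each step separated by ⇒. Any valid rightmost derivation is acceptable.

S ⇒ B y ⇒ S x y ⇒ B y x y ⇒ S x y x y ⇒ B y x y x y ⇒ y y x y x y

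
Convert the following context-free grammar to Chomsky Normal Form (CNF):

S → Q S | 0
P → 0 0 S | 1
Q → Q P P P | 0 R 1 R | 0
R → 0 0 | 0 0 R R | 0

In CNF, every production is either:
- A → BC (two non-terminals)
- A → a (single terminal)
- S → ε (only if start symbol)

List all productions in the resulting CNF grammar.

S → 0; T0 → 0; P → 1; T1 → 1; Q → 0; R → 0; S → Q S; P → T0 X0; X0 → T0 S; Q → Q X1; X1 → P X2; X2 → P P; Q → T0 X3; X3 → R X4; X4 → T1 R; R → T0 T0; R → T0 X5; X5 → T0 X6; X6 → R R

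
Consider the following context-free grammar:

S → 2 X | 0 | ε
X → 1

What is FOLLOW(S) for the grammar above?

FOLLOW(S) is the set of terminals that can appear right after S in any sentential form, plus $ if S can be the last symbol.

We compute FOLLOW(S) using the standard algorithm.
FOLLOW(S) starts with {$}.
FIRST(S) = {0, 2, ε}
FIRST(X) = {1}
FOLLOW(S) = {$}
FOLLOW(X) = {$}
Therefore, FOLLOW(S) = {$}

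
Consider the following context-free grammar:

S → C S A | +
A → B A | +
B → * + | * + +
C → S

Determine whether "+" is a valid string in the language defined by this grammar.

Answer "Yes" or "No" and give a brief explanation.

Yes - a valid derivation exists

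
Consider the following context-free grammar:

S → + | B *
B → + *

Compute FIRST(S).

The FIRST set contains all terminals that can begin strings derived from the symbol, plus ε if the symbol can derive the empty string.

We compute FIRST(S) using the standard algorithm.
FIRST(B) = {+}
FIRST(S) = {+}
Therefore, FIRST(S) = {+}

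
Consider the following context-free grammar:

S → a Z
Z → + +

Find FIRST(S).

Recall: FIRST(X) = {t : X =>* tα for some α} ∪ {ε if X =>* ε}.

We compute FIRST(S) using the standard algorithm.
FIRST(S) = {a}
FIRST(Z) = {+}
Therefore, FIRST(S) = {a}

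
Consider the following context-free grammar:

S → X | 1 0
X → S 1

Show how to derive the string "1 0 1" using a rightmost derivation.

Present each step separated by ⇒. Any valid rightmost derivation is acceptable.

S ⇒ X ⇒ S 1 ⇒ 1 0 1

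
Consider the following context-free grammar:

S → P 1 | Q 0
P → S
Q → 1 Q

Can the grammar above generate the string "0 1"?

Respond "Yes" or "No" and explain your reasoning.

No - no valid derivation exists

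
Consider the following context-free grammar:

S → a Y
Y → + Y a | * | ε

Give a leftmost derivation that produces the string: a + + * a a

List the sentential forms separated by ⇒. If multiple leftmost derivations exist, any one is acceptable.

S ⇒ a Y ⇒ a + Y a ⇒ a + + Y a a ⇒ a + + * a a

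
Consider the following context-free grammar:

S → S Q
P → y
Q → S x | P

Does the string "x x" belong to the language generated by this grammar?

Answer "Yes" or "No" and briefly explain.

No - no valid derivation exists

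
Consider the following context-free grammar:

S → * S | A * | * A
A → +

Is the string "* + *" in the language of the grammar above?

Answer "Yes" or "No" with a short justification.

Yes - a valid derivation exists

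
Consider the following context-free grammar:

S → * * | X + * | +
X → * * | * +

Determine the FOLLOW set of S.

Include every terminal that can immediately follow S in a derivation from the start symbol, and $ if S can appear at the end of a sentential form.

We compute FOLLOW(S) using the standard algorithm.
FOLLOW(S) starts with {$}.
FIRST(S) = {*, +}
FIRST(X) = {*}
FOLLOW(S) = {$}
FOLLOW(X) = {+}
Therefore, FOLLOW(S) = {$}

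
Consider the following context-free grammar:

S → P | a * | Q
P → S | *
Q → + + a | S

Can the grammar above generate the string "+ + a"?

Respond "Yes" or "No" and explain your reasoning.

Yes - a valid derivation exists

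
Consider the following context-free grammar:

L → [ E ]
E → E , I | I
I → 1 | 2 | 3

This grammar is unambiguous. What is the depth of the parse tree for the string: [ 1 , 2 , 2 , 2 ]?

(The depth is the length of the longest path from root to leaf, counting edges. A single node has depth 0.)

6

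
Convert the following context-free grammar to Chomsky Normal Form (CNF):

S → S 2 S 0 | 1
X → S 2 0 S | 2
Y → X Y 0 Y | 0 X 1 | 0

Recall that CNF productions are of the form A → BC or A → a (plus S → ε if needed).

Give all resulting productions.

T2 → 2; T0 → 0; S → 1; X → 2; T1 → 1; Y → 0; S → S X0; X0 → T2 X1; X1 → S T0; X → S X2; X2 → T2 X3; X3 → T0 S; Y → X X4; X4 → Y X5; X5 → T0 Y; Y → T0 X6; X6 → X T1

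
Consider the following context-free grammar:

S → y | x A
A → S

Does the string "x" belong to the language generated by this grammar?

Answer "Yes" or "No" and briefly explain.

No - no valid derivation exists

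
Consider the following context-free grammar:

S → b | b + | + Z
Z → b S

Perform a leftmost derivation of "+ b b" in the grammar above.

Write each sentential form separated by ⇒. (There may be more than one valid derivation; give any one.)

S ⇒ + Z ⇒ + b S ⇒ + b b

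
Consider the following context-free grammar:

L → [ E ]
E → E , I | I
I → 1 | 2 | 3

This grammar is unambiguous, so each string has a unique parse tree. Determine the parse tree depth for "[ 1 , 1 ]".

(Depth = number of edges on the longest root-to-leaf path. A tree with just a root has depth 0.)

4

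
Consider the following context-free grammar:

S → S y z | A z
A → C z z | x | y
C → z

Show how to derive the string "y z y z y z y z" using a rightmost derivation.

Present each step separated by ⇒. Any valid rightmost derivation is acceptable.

S ⇒ S y z ⇒ S y z y z ⇒ S y z y z y z ⇒ A z y z y z y z ⇒ y z y z y z y z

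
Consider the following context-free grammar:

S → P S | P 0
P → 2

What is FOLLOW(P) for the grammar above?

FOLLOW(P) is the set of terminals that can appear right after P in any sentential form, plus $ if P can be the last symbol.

We compute FOLLOW(P) using the standard algorithm.
FOLLOW(S) starts with {$}.
FIRST(P) = {2}
FIRST(S) = {2}
FOLLOW(P) = {0, 2}
FOLLOW(S) = {$}
Therefore, FOLLOW(P) = {0, 2}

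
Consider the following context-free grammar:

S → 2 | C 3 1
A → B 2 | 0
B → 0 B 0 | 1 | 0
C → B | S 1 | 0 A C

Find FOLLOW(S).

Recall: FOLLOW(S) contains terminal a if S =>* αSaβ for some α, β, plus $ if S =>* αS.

We compute FOLLOW(S) using the standard algorithm.
FOLLOW(S) starts with {$}.
FIRST(A) = {0, 1}
FIRST(B) = {0, 1}
FIRST(C) = {0, 1, 2}
FIRST(S) = {0, 1, 2}
FOLLOW(A) = {0, 1, 2}
FOLLOW(B) = {0, 2, 3}
FOLLOW(C) = {3}
FOLLOW(S) = {$, 1}
Therefore, FOLLOW(S) = {$, 1}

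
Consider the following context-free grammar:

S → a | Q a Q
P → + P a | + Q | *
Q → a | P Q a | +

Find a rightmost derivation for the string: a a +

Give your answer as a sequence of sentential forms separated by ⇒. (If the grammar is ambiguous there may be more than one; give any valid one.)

S ⇒ Q a Q ⇒ Q a + ⇒ a a +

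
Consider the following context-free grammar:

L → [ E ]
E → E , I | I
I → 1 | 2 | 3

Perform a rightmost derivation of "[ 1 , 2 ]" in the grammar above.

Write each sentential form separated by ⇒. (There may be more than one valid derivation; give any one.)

L ⇒ [ E ] ⇒ [ E , I ] ⇒ [ E , 2 ] ⇒ [ I , 2 ] ⇒ [ 1 , 2 ]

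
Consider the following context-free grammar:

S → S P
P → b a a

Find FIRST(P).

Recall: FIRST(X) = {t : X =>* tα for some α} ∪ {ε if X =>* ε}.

We compute FIRST(P) using the standard algorithm.
FIRST(P) = {b}
FIRST(S) = {}
Therefore, FIRST(P) = {b}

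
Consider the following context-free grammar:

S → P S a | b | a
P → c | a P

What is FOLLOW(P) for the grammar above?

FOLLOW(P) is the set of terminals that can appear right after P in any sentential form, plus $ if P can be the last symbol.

We compute FOLLOW(P) using the standard algorithm.
FOLLOW(S) starts with {$}.
FIRST(P) = {a, c}
FIRST(S) = {a, b, c}
FOLLOW(P) = {a, b, c}
FOLLOW(S) = {$, a}
Therefore, FOLLOW(P) = {a, b, c}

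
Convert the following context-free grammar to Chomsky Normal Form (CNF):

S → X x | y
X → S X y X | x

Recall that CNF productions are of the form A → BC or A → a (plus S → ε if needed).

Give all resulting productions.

TX → x; S → y; TY → y; X → x; S → X TX; X → S X0; X0 → X X1; X1 → TY X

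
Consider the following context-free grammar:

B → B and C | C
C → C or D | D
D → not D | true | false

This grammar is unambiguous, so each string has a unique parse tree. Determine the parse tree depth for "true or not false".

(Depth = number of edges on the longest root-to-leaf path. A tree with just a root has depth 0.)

4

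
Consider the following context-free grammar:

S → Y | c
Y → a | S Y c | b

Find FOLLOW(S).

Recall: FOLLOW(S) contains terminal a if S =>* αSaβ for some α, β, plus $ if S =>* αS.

We compute FOLLOW(S) using the standard algorithm.
FOLLOW(S) starts with {$}.
FIRST(S) = {a, b, c}
FIRST(Y) = {a, b, c}
FOLLOW(S) = {$, a, b, c}
FOLLOW(Y) = {$, a, b, c}
Therefore, FOLLOW(S) = {$, a, b, c}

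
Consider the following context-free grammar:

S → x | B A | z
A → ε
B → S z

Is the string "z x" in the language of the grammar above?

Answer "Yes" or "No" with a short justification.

No - no valid derivation exists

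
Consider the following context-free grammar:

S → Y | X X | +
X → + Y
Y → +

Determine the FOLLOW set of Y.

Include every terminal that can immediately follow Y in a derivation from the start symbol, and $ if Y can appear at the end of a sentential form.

We compute FOLLOW(Y) using the standard algorithm.
FOLLOW(S) starts with {$}.
FIRST(S) = {+}
FIRST(X) = {+}
FIRST(Y) = {+}
FOLLOW(S) = {$}
FOLLOW(X) = {$, +}
FOLLOW(Y) = {$, +}
Therefore, FOLLOW(Y) = {$, +}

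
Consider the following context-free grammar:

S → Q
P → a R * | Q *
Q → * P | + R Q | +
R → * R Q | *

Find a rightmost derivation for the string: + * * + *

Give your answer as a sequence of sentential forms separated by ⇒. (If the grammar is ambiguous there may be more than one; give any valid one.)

S ⇒ Q ⇒ + R Q ⇒ + R * P ⇒ + R * Q * ⇒ + R * + * ⇒ + * * + *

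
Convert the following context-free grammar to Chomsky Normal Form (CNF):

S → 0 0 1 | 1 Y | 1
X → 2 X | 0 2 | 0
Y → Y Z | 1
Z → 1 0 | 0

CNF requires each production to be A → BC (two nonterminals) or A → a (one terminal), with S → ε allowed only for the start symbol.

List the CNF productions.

T0 → 0; T1 → 1; S → 1; T2 → 2; X → 0; Y → 1; Z → 0; S → T0 X0; X0 → T0 T1; S → T1 Y; X → T2 X; X → T0 T2; Y → Y Z; Z → T1 T0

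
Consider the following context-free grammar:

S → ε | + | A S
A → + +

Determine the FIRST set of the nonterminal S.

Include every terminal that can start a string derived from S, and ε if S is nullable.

We compute FIRST(S) using the standard algorithm.
FIRST(A) = {+}
FIRST(S) = {+, ε}
Therefore, FIRST(S) = {+, ε}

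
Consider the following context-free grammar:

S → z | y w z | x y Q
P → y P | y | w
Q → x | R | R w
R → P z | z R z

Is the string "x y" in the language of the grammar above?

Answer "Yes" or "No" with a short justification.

No - no valid derivation exists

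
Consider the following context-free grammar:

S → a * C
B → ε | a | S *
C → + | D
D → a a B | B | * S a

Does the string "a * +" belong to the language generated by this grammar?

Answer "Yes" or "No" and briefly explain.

Yes - a valid derivation exists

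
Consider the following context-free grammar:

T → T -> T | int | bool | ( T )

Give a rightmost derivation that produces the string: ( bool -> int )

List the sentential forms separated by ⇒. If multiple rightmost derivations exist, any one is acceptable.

T ⇒ ( T ) ⇒ ( T -> T ) ⇒ ( T -> int ) ⇒ ( bool -> int )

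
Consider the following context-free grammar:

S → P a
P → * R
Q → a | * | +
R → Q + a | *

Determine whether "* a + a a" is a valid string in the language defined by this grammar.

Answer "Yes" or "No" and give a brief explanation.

Yes - a valid derivation exists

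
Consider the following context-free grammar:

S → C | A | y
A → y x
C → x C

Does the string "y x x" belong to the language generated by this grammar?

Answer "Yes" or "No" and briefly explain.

No - no valid derivation exists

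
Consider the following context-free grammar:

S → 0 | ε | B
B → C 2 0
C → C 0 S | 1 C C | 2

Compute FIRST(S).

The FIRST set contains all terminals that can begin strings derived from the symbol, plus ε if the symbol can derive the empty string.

We compute FIRST(S) using the standard algorithm.
FIRST(B) = {1, 2}
FIRST(C) = {1, 2}
FIRST(S) = {0, 1, 2, ε}
Therefore, FIRST(S) = {0, 1, 2, ε}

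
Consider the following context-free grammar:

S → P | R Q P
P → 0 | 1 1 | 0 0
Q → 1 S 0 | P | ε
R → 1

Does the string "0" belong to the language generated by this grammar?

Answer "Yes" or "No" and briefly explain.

Yes - a valid derivation exists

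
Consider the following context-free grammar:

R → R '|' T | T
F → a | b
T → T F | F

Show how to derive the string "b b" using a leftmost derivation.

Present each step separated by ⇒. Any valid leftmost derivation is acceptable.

R ⇒ T ⇒ T F ⇒ F F ⇒ b F ⇒ b b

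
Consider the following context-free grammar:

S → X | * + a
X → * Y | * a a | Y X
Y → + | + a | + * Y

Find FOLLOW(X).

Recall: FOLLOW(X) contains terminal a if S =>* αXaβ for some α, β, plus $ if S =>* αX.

We compute FOLLOW(X) using the standard algorithm.
FOLLOW(S) starts with {$}.
FIRST(S) = {*, +}
FIRST(X) = {*, +}
FIRST(Y) = {+}
FOLLOW(S) = {$}
FOLLOW(X) = {$}
FOLLOW(Y) = {$, *, +}
Therefore, FOLLOW(X) = {$}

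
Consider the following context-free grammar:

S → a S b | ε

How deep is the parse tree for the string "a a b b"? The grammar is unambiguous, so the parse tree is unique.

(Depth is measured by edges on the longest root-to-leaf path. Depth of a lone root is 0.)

3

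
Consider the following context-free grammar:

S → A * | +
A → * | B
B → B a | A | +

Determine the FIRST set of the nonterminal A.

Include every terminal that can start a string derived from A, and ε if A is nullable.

We compute FIRST(A) using the standard algorithm.
FIRST(A) = {*, +}
FIRST(B) = {*, +}
FIRST(S) = {*, +}
Therefore, FIRST(A) = {*, +}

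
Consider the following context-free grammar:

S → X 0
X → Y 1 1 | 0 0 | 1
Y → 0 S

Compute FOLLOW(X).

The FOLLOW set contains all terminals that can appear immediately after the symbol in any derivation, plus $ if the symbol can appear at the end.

We compute FOLLOW(X) using the standard algorithm.
FOLLOW(S) starts with {$}.
FIRST(S) = {0, 1}
FIRST(X) = {0, 1}
FIRST(Y) = {0}
FOLLOW(S) = {$, 1}
FOLLOW(X) = {0}
FOLLOW(Y) = {1}
Therefore, FOLLOW(X) = {0}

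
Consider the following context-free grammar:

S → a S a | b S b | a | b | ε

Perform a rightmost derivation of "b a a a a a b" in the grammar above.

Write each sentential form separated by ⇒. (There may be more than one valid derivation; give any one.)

S ⇒ b S b ⇒ b a S a b ⇒ b a a S a a b ⇒ b a a a a a b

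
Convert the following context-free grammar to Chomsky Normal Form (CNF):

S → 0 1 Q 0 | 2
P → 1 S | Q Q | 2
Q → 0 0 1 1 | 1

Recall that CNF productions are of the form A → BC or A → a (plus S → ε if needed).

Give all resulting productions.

T0 → 0; T1 → 1; S → 2; P → 2; Q → 1; S → T0 X0; X0 → T1 X1; X1 → Q T0; P → T1 S; P → Q Q; Q → T0 X2; X2 → T0 X3; X3 → T1 T1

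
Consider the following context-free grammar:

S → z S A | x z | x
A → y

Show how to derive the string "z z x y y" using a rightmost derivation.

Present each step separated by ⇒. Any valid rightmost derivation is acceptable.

S ⇒ z S A ⇒ z S y ⇒ z z S A y ⇒ z z S y y ⇒ z z x y y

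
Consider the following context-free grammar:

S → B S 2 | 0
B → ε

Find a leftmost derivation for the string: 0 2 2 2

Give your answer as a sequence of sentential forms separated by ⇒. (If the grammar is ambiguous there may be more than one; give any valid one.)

S ⇒ B S 2 ⇒ S 2 ⇒ B S 2 2 ⇒ S 2 2 ⇒ B S 2 2 2 ⇒ S 2 2 2 ⇒ 0 2 2 2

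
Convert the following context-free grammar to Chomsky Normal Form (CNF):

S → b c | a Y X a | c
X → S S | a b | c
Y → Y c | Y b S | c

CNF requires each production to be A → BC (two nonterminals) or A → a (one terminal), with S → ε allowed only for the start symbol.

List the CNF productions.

TB → b; TC → c; TA → a; S → c; X → c; Y → c; S → TB TC; S → TA X0; X0 → Y X1; X1 → X TA; X → S S; X → TA TB; Y → Y TC; Y → Y X2; X2 → TB S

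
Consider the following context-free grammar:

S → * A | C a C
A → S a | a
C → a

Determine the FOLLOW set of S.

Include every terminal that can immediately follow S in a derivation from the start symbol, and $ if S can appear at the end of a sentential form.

We compute FOLLOW(S) using the standard algorithm.
FOLLOW(S) starts with {$}.
FIRST(A) = {*, a}
FIRST(C) = {a}
FIRST(S) = {*, a}
FOLLOW(A) = {$, a}
FOLLOW(C) = {$, a}
FOLLOW(S) = {$, a}
Therefore, FOLLOW(S) = {$, a}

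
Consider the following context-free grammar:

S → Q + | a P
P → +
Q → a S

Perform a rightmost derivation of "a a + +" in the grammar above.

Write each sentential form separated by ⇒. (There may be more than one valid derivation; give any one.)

S ⇒ Q + ⇒ a S + ⇒ a a P + ⇒ a a + +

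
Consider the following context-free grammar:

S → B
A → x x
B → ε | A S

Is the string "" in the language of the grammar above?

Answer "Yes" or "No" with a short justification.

Yes - a valid derivation exists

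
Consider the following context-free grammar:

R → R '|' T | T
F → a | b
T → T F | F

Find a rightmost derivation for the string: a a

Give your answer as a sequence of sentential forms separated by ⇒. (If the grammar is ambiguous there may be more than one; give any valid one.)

R ⇒ T ⇒ T F ⇒ T a ⇒ F a ⇒ a a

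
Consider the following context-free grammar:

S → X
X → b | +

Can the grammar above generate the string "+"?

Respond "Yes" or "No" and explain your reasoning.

Yes - a valid derivation exists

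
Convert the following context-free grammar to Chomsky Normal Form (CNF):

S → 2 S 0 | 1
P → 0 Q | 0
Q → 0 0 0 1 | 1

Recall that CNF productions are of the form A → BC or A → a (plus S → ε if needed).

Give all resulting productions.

T2 → 2; T0 → 0; S → 1; P → 0; T1 → 1; Q → 1; S → T2 X0; X0 → S T0; P → T0 Q; Q → T0 X1; X1 → T0 X2; X2 → T0 T1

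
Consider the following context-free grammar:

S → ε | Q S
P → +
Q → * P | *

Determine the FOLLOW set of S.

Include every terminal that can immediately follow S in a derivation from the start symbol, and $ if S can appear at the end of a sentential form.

We compute FOLLOW(S) using the standard algorithm.
FOLLOW(S) starts with {$}.
FIRST(P) = {+}
FIRST(Q) = {*}
FIRST(S) = {*, ε}
FOLLOW(P) = {$, *}
FOLLOW(Q) = {$, *}
FOLLOW(S) = {$}
Therefore, FOLLOW(S) = {$}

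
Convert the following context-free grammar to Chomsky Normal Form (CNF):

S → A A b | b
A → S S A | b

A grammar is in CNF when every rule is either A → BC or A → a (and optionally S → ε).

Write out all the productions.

TB → b; S → b; A → b; S → A X0; X0 → A TB; A → S X1; X1 → S A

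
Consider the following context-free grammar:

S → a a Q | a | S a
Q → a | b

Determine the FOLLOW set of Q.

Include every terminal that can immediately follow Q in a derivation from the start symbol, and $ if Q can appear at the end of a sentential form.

We compute FOLLOW(Q) using the standard algorithm.
FOLLOW(S) starts with {$}.
FIRST(Q) = {a, b}
FIRST(S) = {a}
FOLLOW(Q) = {$, a}
FOLLOW(S) = {$, a}
Therefore, FOLLOW(Q) = {$, a}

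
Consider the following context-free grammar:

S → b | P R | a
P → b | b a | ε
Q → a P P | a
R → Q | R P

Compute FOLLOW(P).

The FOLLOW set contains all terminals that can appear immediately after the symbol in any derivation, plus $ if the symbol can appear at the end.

We compute FOLLOW(P) using the standard algorithm.
FOLLOW(S) starts with {$}.
FIRST(P) = {b, ε}
FIRST(Q) = {a}
FIRST(R) = {a}
FIRST(S) = {a, b}
FOLLOW(P) = {$, a, b}
FOLLOW(Q) = {$, b}
FOLLOW(R) = {$, b}
FOLLOW(S) = {$}
Therefore, FOLLOW(P) = {$, a, b}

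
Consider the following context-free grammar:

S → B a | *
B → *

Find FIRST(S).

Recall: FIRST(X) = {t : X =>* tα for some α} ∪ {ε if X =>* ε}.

We compute FIRST(S) using the standard algorithm.
FIRST(B) = {*}
FIRST(S) = {*}
Therefore, FIRST(S) = {*}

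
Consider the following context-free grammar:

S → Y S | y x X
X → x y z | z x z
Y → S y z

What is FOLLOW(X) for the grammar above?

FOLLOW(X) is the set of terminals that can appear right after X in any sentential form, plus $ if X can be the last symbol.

We compute FOLLOW(X) using the standard algorithm.
FOLLOW(S) starts with {$}.
FIRST(S) = {y}
FIRST(X) = {x, z}
FIRST(Y) = {y}
FOLLOW(S) = {$, y}
FOLLOW(X) = {$, y}
FOLLOW(Y) = {y}
Therefore, FOLLOW(X) = {$, y}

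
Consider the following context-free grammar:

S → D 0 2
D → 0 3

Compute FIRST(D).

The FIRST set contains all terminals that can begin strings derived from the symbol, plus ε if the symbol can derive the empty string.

We compute FIRST(D) using the standard algorithm.
FIRST(D) = {0}
FIRST(S) = {0}
Therefore, FIRST(D) = {0}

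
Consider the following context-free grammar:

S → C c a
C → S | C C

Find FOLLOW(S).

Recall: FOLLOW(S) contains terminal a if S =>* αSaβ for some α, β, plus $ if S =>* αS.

We compute FOLLOW(S) using the standard algorithm.
FOLLOW(S) starts with {$}.
FIRST(C) = {}
FIRST(S) = {}
FOLLOW(C) = {c}
FOLLOW(S) = {$, c}
Therefore, FOLLOW(S) = {$, c}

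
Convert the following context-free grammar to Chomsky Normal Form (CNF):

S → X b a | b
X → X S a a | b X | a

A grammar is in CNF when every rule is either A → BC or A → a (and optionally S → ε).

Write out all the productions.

TB → b; TA → a; S → b; X → a; S → X X0; X0 → TB TA; X → X X1; X1 → S X2; X2 → TA TA; X → TB X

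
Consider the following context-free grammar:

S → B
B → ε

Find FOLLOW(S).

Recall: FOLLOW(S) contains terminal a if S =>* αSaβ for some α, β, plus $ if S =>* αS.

We compute FOLLOW(S) using the standard algorithm.
FOLLOW(S) starts with {$}.
FIRST(B) = {ε}
FIRST(S) = {ε}
FOLLOW(B) = {$}
FOLLOW(S) = {$}
Therefore, FOLLOW(S) = {$}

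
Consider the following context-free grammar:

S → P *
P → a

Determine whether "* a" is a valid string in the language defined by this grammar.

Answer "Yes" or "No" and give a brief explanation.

No - no valid derivation exists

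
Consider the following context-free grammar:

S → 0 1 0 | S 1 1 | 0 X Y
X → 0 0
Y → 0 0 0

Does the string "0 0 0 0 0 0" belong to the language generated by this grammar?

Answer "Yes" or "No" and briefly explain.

Yes - a valid derivation exists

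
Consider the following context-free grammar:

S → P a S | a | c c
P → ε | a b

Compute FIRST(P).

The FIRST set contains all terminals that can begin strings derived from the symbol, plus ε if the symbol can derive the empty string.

We compute FIRST(P) using the standard algorithm.
FIRST(P) = {a, ε}
FIRST(S) = {a, c}
Therefore, FIRST(P) = {a, ε}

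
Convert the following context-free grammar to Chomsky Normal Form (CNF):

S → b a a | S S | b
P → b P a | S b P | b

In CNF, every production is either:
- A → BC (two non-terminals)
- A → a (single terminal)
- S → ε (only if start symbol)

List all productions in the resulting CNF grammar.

TB → b; TA → a; S → b; P → b; S → TB X0; X0 → TA TA; S → S S; P → TB X1; X1 → P TA; P → S X2; X2 → TB P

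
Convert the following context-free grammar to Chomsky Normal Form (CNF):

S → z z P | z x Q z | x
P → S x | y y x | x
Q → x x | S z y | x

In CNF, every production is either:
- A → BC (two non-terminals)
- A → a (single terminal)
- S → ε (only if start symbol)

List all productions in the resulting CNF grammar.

TZ → z; TX → x; S → x; TY → y; P → x; Q → x; S → TZ X0; X0 → TZ P; S → TZ X1; X1 → TX X2; X2 → Q TZ; P → S TX; P → TY X3; X3 → TY TX; Q → TX TX; Q → S X4; X4 → TZ TY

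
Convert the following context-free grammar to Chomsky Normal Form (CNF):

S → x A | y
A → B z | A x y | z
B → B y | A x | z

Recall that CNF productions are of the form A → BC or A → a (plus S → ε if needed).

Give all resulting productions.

TX → x; S → y; TZ → z; TY → y; A → z; B → z; S → TX A; A → B TZ; A → A X0; X0 → TX TY; B → B TY; B → A TX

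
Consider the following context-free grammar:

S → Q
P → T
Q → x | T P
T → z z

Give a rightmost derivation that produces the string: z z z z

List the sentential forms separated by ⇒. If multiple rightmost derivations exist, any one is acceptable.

S ⇒ Q ⇒ T P ⇒ T T ⇒ T z z ⇒ z z z z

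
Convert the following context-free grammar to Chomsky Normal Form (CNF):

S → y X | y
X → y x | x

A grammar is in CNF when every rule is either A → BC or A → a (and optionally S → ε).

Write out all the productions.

TY → y; S → y; TX → x; X → x; S → TY X; X → TY TX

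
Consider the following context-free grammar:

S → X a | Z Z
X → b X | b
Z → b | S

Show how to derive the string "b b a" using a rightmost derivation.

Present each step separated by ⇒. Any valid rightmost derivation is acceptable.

S ⇒ X a ⇒ b X a ⇒ b b a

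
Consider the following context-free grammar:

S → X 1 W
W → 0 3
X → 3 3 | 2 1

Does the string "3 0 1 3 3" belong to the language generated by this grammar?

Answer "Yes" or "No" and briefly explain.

No - no valid derivation exists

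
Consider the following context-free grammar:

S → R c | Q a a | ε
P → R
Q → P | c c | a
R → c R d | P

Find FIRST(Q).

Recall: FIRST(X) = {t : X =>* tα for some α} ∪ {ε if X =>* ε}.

We compute FIRST(Q) using the standard algorithm.
FIRST(P) = {c}
FIRST(Q) = {a, c}
FIRST(R) = {c}
FIRST(S) = {a, c, ε}
Therefore, FIRST(Q) = {a, c}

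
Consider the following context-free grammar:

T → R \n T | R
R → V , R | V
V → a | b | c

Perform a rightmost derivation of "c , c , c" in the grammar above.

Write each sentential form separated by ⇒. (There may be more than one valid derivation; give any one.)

T ⇒ R ⇒ V , R ⇒ V , V , R ⇒ V , V , V ⇒ V , V , c ⇒ V , c , c ⇒ c , c , c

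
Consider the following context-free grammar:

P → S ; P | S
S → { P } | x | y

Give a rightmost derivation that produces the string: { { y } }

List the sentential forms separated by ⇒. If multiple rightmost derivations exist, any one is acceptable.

P ⇒ S ⇒ { P } ⇒ { S } ⇒ { { P } } ⇒ { { S } } ⇒ { { y } }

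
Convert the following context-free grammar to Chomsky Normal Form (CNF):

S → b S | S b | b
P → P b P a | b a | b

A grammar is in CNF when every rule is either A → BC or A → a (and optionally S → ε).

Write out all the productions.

TB → b; S → b; TA → a; P → b; S → TB S; S → S TB; P → P X0; X0 → TB X1; X1 → P TA; P → TB TA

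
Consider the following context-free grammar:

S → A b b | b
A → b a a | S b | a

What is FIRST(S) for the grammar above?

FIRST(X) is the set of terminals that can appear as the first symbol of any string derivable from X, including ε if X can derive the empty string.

We compute FIRST(S) using the standard algorithm.
FIRST(A) = {a, b}
FIRST(S) = {a, b}
Therefore, FIRST(S) = {a, b}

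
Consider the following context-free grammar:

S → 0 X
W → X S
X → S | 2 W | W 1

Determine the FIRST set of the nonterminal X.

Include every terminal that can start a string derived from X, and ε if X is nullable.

We compute FIRST(X) using the standard algorithm.
FIRST(S) = {0}
FIRST(W) = {0, 2}
FIRST(X) = {0, 2}
Therefore, FIRST(X) = {0, 2}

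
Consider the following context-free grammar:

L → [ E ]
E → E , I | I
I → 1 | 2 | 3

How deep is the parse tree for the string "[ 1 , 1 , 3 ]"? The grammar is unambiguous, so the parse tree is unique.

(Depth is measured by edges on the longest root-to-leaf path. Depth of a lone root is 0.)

5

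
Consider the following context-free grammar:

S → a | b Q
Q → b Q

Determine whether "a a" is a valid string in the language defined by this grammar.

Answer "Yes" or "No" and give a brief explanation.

No - no valid derivation exists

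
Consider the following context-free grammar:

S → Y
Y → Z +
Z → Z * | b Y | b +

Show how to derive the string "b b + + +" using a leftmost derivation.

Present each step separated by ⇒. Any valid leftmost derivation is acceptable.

S ⇒ Y ⇒ Z + ⇒ b Y + ⇒ b Z + + ⇒ b b + + +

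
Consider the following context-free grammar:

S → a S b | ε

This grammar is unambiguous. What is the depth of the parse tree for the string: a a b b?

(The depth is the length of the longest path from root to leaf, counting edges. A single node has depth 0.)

3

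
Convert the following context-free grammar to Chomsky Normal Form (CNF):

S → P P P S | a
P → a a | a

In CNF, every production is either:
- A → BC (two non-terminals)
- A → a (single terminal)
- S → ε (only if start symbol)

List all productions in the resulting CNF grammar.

S → a; TA → a; P → a; S → P X0; X0 → P X1; X1 → P S; P → TA TA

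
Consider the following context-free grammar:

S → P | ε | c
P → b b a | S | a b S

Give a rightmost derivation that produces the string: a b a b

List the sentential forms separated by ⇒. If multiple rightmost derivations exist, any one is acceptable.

S ⇒ P ⇒ a b S ⇒ a b P ⇒ a b a b S ⇒ a b a b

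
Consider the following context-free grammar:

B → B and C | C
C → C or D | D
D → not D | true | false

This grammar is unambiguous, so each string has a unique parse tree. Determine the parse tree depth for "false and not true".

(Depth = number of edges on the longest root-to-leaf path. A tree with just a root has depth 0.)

4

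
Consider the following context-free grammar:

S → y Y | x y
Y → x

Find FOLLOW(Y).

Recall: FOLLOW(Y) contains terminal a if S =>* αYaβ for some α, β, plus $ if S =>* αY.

We compute FOLLOW(Y) using the standard algorithm.
FOLLOW(S) starts with {$}.
FIRST(S) = {x, y}
FIRST(Y) = {x}
FOLLOW(S) = {$}
FOLLOW(Y) = {$}
Therefore, FOLLOW(Y) = {$}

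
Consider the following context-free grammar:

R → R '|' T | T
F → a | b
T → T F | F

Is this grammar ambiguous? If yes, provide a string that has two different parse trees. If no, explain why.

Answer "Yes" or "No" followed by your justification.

No - the grammar is unambiguous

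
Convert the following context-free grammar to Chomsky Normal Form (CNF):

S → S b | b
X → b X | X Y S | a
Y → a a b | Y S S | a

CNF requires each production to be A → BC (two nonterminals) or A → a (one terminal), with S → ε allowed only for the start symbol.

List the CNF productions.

TB → b; S → b; X → a; TA → a; Y → a; S → S TB; X → TB X; X → X X0; X0 → Y S; Y → TA X1; X1 → TA TB; Y → Y X2; X2 → S S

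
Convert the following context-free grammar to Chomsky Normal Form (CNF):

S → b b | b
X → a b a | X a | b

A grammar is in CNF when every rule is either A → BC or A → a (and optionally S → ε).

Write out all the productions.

TB → b; S → b; TA → a; X → b; S → TB TB; X → TA X0; X0 → TB TA; X → X TA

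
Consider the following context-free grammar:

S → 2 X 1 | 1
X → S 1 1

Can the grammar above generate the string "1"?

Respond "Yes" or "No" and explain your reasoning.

Yes - a valid derivation exists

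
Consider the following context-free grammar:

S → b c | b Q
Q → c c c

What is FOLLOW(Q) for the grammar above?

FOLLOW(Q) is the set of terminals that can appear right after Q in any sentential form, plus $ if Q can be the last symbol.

We compute FOLLOW(Q) using the standard algorithm.
FOLLOW(S) starts with {$}.
FIRST(Q) = {c}
FIRST(S) = {b}
FOLLOW(Q) = {$}
FOLLOW(S) = {$}
Therefore, FOLLOW(Q) = {$}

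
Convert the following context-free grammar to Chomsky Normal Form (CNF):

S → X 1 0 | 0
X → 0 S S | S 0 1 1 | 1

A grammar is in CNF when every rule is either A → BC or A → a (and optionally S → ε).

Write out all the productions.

T1 → 1; T0 → 0; S → 0; X → 1; S → X X0; X0 → T1 T0; X → T0 X1; X1 → S S; X → S X2; X2 → T0 X3; X3 → T1 T1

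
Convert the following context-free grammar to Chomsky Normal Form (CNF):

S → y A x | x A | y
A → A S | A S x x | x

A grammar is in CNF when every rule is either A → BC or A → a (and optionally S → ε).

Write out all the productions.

TY → y; TX → x; S → y; A → x; S → TY X0; X0 → A TX; S → TX A; A → A S; A → A X1; X1 → S X2; X2 → TX TX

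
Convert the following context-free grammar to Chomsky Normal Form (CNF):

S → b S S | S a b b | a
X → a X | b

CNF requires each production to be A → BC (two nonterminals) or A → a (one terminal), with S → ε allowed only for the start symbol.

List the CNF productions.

TB → b; TA → a; S → a; X → b; S → TB X0; X0 → S S; S → S X1; X1 → TA X2; X2 → TB TB; X → TA X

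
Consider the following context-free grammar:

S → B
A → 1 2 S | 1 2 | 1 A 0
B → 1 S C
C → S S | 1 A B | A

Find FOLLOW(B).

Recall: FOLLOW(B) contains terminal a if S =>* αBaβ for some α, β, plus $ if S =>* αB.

We compute FOLLOW(B) using the standard algorithm.
FOLLOW(S) starts with {$}.
FIRST(A) = {1}
FIRST(B) = {1}
FIRST(C) = {1}
FIRST(S) = {1}
FOLLOW(A) = {$, 0, 1}
FOLLOW(B) = {$, 0, 1}
FOLLOW(C) = {$, 0, 1}
FOLLOW(S) = {$, 0, 1}
Therefore, FOLLOW(B) = {$, 0, 1}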